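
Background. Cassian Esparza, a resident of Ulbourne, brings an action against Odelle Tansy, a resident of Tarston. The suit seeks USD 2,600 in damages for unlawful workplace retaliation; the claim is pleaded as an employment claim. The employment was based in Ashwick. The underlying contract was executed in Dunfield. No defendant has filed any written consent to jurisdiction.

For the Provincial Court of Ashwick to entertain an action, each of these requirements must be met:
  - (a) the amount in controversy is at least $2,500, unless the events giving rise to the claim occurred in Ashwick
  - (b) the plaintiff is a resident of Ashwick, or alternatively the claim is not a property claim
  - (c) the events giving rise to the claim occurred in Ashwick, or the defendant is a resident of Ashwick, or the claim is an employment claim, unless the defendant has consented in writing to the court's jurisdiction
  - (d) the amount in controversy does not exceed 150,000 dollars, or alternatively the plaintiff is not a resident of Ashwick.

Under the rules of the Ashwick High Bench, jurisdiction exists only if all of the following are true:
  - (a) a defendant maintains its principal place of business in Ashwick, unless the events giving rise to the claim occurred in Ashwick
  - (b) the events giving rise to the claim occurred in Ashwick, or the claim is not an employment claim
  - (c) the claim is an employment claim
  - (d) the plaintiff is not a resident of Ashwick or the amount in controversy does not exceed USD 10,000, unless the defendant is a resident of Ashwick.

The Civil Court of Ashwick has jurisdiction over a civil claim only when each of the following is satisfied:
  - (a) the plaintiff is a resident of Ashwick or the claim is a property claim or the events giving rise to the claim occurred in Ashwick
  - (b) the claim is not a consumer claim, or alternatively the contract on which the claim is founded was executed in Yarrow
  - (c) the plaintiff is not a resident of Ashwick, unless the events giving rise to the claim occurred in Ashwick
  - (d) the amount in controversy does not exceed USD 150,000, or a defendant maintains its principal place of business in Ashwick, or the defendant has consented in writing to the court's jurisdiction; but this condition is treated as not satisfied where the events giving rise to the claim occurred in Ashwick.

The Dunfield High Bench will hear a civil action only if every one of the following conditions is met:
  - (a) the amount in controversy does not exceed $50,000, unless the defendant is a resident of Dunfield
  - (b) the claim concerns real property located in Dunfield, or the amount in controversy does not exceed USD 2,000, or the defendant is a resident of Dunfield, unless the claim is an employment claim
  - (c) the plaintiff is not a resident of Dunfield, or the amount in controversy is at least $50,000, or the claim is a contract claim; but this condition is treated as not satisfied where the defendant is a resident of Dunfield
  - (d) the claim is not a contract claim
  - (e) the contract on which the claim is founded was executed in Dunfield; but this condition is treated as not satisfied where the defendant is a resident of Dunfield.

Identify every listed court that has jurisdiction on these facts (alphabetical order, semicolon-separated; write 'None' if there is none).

The Provincial Court of Ashwick:
  (a) The amount in controversy is USD 2,600, which meets the 2,500 dollars floor. Condition met.
  (b) The claim is an employment claim, not a property claim — that alternative is enough. Condition met.
  (c) The operative events occurred in Ashwick — that alternative is enough. Met.
  (d) The amount in controversy is USD 2,600, within the USD 150,000 ceiling, so one alternative holds. Satisfied.
  → Jurisdiction lies.
The Ashwick High Bench:
  (a) No defendant is a corporation. The proviso rescues it, though: the operative events occurred in Ashwick. Met.
  (b) The operative events occurred in Ashwick — that alternative is enough. Condition met.
  (c) The claim is an employment claim. Satisfied.
  (d) The plaintiff resides in Ulbourne, which is not Ashwick — that alternative is enough. Met.
  → The court has jurisdiction.
The Civil Court of Ashwick:
  (a) The operative events occurred in Ashwick, so this disjunct is met. Condition met.
  (b) The claim is an employment claim, not a consumer claim, so this disjunct is met. Condition met.
  (c) The plaintiff resides in Ulbourne, which is not Ashwick. Satisfied.
  (d) The amount in controversy is $2,600, within the 150,000 dollars ceiling — that alternative is enough. But the operative events occurred in Ashwick, triggering the carve-out and defeating this condition. Fails.
  → At least one condition fails; no jurisdiction.
The Dunfield High Bench:
  (a) The amount in controversy is 2,600 dollars, within the USD 50,000 ceiling. Met.
  (b) The claim does not concern real property; the amount in controversy is $2,600, above the $2,000 ceiling; the defendant resides in Tarston, not Dunfield — none of the alternatives is met. But the claim is an employment claim, and the 'unless' clause therefore excuses the requirement. Met.
  (c) The plaintiff resides in Ulbourne, which is not Dunfield — that alternative is enough. The exception is not triggered, since the defendant resides in Tarston, not Dunfield. Met.
  (d) The claim is an employment claim, not a contract claim. Condition met.
  (e) The contract was executed in Dunfield. And the carve-out is inapplicable — the defendant resides in Tarston, not Dunfield. Satisfied.
  → Jurisdiction lies.

the Ashwick High Bench; the Dunfield High Bench; the Provincial Court of Ashwick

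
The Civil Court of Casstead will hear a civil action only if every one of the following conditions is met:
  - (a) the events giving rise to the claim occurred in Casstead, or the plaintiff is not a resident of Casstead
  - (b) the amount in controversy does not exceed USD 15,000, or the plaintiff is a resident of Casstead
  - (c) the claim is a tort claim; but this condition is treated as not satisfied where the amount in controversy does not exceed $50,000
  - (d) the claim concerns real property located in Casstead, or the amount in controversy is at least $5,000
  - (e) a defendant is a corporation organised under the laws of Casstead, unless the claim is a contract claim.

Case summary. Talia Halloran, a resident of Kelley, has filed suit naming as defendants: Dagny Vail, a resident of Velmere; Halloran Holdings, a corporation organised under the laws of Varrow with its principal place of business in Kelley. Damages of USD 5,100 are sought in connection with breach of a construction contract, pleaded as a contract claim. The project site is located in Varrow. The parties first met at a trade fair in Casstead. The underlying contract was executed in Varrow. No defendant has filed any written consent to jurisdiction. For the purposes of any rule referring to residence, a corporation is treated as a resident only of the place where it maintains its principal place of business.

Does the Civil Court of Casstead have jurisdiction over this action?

No

The Civil Court of Casstead:
  (a) The plaintiff resides in Kelley, which is not Casstead, so one alternative holds. Condition met.
  (b) The amount in controversy is 5,100 dollars, within the $15,000 ceiling, so this disjunct is met. Condition met.
  (c) The claim is a contract claim, not a tort claim. Not met.
  (d) The amount in controversy is USD 5,100, which meets the USD 5,000 floor, so this disjunct is met. Satisfied.
  (e) The corporate defendant(s) are organised in Varrow, not Casstead. However, the claim is a contract claim, so the 'unless' proviso supplies this condition. Condition met.
  → The court lacks jurisdiction.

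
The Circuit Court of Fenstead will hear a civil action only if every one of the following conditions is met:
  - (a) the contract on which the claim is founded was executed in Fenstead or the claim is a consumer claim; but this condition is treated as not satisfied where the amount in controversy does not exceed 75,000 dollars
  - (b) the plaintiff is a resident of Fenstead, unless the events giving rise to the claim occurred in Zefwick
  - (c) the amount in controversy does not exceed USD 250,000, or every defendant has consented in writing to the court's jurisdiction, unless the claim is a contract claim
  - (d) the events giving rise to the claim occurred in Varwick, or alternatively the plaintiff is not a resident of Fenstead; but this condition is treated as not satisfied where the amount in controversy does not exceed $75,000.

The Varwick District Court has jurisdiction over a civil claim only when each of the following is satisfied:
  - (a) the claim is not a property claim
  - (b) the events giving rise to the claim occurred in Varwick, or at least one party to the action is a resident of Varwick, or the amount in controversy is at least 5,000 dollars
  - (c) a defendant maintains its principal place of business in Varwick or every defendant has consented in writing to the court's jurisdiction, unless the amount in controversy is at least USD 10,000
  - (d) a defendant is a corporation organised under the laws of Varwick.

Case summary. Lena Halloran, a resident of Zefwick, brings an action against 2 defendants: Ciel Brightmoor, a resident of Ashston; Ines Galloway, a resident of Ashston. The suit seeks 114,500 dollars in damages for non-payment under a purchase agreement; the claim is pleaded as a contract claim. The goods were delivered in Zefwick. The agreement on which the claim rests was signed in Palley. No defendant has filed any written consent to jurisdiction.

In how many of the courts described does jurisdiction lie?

0

The Circuit Court of Fenstead:
  (a) The contract was executed in Palley, not Fenstead; the claim is a contract claim, not a consumer claim — no alternative holds. Not met.
  (b) The plaintiff resides in Zefwick, not Fenstead. But the operative events occurred in Zefwick, and the 'unless' clause therefore excuses the requirement. Met.
  (c) The amount in controversy is USD 114,500, within the $250,000 ceiling, so this disjunct is met. Met.
  (d) The plaintiff resides in Zefwick, which is not Fenstead — that alternative is enough. And the carve-out is inapplicable — the amount in controversy is $114,500, above the $75,000 ceiling. Condition met.
  → The court lacks jurisdiction.
The Varwick District Court:
  (a) The claim is a contract claim, not a property claim. Condition met.
  (b) The amount in controversy is 114,500 dollars, which meets the 5,000 dollars floor, which satisfies one of the alternatives. Condition met.
  (c) No defendant is a corporation; no such written consent has been filed — none of the alternatives is met. The proviso rescues it, though: the amount in controversy is USD 114,500, which meets the 10,000 dollars floor. Met.
  (d) No defendant is a corporation. Fails.
  → No jurisdiction.
No court satisfies all of its conditions.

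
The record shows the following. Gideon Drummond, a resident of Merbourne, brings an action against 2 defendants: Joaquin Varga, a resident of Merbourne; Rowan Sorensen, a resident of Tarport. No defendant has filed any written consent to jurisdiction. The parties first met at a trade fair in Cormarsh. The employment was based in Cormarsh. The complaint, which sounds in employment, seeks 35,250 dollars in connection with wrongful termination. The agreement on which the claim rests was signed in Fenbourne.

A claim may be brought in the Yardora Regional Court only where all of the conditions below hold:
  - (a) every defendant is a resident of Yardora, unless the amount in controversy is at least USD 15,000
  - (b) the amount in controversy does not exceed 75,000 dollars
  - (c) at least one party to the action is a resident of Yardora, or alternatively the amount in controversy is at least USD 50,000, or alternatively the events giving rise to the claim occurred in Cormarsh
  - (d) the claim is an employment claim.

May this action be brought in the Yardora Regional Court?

The Yardora Regional Court:
  (a) The defendants reside as follows — Joaquin Varga in Merbourne, Rowan Sorensen in Tarport — not all in Yardora. The proviso rescues it, though: the amount in controversy is USD 35,250, which meets the $15,000 floor. Met.
  (b) The amount in controversy is $35,250, within the $75,000 ceiling. Condition met.
  (c) The operative events occurred in Cormarsh, so one alternative holds. Met.
  (d) The claim is an employment claim. Met.
  → The court has jurisdiction.

Yes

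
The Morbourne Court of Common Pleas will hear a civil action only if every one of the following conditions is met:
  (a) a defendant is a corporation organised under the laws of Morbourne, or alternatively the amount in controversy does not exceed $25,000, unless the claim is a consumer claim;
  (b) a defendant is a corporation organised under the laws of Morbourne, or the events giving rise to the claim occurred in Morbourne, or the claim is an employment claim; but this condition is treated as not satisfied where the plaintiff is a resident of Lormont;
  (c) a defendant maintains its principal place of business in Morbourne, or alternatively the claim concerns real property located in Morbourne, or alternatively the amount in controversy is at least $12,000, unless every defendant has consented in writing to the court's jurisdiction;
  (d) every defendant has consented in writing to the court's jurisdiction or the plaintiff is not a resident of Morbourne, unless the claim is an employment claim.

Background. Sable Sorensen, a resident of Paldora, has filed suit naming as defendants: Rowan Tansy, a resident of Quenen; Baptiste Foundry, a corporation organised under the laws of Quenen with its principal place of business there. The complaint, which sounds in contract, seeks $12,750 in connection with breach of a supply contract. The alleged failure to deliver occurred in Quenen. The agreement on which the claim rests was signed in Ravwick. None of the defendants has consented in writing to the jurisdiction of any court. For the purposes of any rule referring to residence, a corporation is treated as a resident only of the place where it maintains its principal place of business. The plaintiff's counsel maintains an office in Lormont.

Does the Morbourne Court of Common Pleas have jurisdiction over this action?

The Morbourne Court of Common Pleas:
  (a) The amount in controversy is 12,750 dollars, within the 25,000 dollars ceiling — that alternative is enough. Condition met.
  (b) The corporate defendant(s) are organised in Quenen, not Morbourne; the operative events occurred in Quenen, not Morbourne; the claim is a contract claim, not an employment claim — no alternative holds. Not met.
  (c) The amount in controversy is USD 12,750, which meets the USD 12,000 floor, so one alternative holds. Condition met.
  (d) The plaintiff resides in Paldora, which is not Morbourne, so one alternative holds. Met.
  → Not every requirement is met — no jurisdiction.

No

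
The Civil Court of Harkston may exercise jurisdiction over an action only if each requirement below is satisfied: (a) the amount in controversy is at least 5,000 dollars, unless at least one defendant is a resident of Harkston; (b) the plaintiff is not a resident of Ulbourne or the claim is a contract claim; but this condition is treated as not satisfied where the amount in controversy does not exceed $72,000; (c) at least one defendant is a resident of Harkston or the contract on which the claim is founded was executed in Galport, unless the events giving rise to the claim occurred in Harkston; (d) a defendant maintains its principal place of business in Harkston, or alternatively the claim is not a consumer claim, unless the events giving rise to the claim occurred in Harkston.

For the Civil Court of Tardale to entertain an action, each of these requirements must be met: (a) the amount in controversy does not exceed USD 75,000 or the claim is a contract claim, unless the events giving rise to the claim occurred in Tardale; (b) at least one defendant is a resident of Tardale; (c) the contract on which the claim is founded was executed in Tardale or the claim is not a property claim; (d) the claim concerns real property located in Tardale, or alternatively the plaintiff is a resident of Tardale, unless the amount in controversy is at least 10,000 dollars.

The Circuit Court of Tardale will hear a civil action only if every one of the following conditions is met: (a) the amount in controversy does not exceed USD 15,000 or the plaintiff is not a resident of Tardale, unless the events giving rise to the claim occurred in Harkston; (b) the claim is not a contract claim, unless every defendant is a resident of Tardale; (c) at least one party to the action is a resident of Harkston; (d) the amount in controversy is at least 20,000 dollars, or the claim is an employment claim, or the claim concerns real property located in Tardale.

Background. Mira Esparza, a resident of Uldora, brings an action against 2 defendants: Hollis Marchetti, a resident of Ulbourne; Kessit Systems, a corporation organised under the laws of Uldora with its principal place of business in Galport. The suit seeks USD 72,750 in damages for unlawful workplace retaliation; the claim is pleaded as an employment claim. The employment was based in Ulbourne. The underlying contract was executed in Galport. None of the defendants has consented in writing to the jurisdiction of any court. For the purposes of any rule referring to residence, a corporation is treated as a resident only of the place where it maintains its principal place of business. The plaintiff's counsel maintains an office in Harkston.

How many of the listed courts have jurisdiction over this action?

The Civil Court of Harkston:
  (a) The amount in controversy is $72,750, which meets the 5,000 dollars floor. Satisfied.
  (b) The plaintiff resides in Uldora, which is not Ulbourne, which satisfies one of the alternatives. And the carve-out is inapplicable — the amount in controversy is 72,750 dollars, above the USD 72,000 ceiling. Satisfied.
  (c) The contract was executed in Galport, which satisfies one of the alternatives. Condition met.
  (d) The claim is an employment claim, not a consumer claim — that alternative is enough. Condition met.
  → Every requirement is satisfied — jurisdiction.
The Civil Court of Tardale:
  (a) The amount in controversy is 72,750 dollars, within the USD 75,000 ceiling, so this disjunct is met. Condition met.
  (b) No defendant resides in Tardale (they reside in Ulbourne, Galport). Not satisfied.
  (c) The claim is an employment claim, not a property claim — that alternative is enough. Met.
  (d) The claim does not concern real property; the plaintiff resides in Uldora, not Tardale — every alternative fails. But the amount in controversy is USD 72,750, which meets the $10,000 floor, and the 'unless' clause therefore excuses the requirement. Condition met.
  → No jurisdiction.
The Circuit Court of Tardale:
  (a) The plaintiff resides in Uldora, which is not Tardale, so this disjunct is met. Satisfied.
  (b) The claim is an employment claim, not a contract claim. Condition met.
  (c) No party resides in Harkston. Not satisfied.
  (d) The amount in controversy is USD 72,750, which meets the 20,000 dollars floor, which satisfies one of the alternatives. Satisfied.
  → At least one condition fails; no jurisdiction.
Courts with jurisdiction: the Civil Court of Harkston — 1 in total.

1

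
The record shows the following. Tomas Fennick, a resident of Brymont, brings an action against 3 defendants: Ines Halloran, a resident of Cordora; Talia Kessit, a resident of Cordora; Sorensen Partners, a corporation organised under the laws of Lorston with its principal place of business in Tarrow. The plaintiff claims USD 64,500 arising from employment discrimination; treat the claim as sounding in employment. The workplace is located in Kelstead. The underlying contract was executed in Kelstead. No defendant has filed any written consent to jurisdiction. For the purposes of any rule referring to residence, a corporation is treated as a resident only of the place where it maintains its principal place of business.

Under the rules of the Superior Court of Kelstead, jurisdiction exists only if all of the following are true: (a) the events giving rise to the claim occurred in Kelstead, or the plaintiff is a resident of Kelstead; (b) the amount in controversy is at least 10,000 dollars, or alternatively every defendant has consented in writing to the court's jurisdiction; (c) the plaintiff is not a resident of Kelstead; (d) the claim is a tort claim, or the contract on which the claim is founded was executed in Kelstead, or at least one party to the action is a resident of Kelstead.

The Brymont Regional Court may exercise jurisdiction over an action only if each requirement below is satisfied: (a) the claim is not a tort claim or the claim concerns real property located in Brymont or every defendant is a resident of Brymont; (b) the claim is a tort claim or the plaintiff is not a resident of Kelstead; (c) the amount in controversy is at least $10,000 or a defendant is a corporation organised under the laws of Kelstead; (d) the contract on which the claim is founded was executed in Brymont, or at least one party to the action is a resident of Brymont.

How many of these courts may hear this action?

2

The Superior Court of Kelstead:
  (a) The operative events occurred in Kelstead, which satisfies one of the alternatives. Met.
  (b) The amount in controversy is USD 64,500, which meets the $10,000 floor — that alternative is enough. Satisfied.
  (c) The plaintiff resides in Brymont, which is not Kelstead. Satisfied.
  (d) The contract was executed in Kelstead, which satisfies one of the alternatives. Met.
  → Every requirement is satisfied — jurisdiction.
The Brymont Regional Court:
  (a) The claim is an employment claim, not a tort claim — that alternative is enough. Met.
  (b) The plaintiff resides in Brymont, which is not Kelstead, which satisfies one of the alternatives. Satisfied.
  (c) The amount in controversy is USD 64,500, which meets the 10,000 dollars floor, so one alternative holds. Met.
  (d) Tomas Fennick resides in Brymont, so this disjunct is met. Met.
  → Jurisdiction lies.
Courts with jurisdiction: the Superior Court of Kelstead, the Brymont Regional Court — 2 in total.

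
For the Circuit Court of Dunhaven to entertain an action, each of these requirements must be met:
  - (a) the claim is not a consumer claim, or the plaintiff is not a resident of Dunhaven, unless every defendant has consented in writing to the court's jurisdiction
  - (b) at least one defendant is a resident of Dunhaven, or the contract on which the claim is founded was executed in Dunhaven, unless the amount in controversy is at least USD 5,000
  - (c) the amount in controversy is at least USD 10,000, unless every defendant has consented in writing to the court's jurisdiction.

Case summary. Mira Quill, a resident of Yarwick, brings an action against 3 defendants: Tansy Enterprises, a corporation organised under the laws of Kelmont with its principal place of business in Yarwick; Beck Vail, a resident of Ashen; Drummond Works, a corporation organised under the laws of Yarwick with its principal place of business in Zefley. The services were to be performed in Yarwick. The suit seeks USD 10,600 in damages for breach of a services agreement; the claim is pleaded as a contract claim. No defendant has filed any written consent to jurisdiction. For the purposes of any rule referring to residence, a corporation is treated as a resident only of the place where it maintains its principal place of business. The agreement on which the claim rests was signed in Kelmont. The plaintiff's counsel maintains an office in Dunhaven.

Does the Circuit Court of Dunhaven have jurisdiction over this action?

The Circuit Court of Dunhaven:
  (a) The claim is a contract claim, not a consumer claim, so this disjunct is met. Condition met.
  (b) No defendant resides in Dunhaven (they reside in Yarwick, Ashen, Zefley); the contract was executed in Kelmont, not Dunhaven — every alternative fails. The proviso rescues it, though: the amount in controversy is USD 10,600, which meets the $5,000 floor. Met.
  (c) The amount in controversy is $10,600, which meets the 10,000 dollars floor. Satisfied.
  → Every requirement is satisfied — jurisdiction.

Yes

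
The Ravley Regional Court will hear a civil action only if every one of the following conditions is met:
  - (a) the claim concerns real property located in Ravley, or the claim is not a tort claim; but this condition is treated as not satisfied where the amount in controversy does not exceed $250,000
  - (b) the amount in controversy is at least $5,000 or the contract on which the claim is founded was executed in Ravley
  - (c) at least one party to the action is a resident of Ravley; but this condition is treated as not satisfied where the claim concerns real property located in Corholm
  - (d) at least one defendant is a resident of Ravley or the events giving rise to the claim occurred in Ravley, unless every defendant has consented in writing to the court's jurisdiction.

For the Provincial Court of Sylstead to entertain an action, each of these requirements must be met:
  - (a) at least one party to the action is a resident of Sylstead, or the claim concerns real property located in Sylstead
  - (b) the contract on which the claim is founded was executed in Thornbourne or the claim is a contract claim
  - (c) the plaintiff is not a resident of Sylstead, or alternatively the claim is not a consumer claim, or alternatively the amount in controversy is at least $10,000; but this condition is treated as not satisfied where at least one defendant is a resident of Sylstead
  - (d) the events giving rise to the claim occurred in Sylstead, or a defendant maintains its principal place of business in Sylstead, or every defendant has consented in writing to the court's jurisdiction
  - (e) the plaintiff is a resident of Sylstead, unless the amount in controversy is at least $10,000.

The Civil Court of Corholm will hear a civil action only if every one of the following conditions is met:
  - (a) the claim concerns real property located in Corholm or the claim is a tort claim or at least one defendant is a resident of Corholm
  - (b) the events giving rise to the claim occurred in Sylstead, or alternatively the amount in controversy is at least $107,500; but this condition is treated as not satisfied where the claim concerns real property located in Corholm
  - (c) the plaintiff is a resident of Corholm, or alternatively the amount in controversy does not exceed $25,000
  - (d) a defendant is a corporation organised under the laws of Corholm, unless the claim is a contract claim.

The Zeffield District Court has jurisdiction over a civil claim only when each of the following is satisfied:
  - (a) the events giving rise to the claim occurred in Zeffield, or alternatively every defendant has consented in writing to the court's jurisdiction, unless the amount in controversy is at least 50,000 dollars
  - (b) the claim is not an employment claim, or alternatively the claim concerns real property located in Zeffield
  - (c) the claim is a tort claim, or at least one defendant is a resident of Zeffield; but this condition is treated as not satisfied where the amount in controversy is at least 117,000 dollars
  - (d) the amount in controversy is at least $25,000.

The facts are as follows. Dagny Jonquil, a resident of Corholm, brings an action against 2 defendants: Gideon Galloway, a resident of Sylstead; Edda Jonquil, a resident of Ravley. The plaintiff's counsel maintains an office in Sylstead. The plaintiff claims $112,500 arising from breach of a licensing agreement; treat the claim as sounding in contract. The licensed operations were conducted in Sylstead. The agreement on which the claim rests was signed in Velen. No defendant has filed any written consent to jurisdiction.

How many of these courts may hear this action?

The Ravley Regional Court:
  (a) The claim is a contract claim, not a tort claim, so one alternative holds. But the carve-out bites: the amount in controversy is 112,500 dollars, within the 250,000 dollars ceiling. Not satisfied.
  (b) The amount in controversy is USD 112,500, which meets the 5,000 dollars floor, so this disjunct is met. Met.
  (c) Edda Jonquil resides in Ravley. And the carve-out is inapplicable — the claim does not concern real property. Satisfied.
  (d) Edda Jonquil resides in Ravley, so this disjunct is met. Condition met.
  → At least one condition fails; no jurisdiction.
The Provincial Court of Sylstead:
  (a) Gideon Galloway resides in Sylstead — that alternative is enough. Met.
  (b) The claim is a contract claim, so one alternative holds. Met.
  (c) The plaintiff resides in Corholm, which is not Sylstead, so this disjunct is met. But the carve-out bites: Gideon Galloway resides in Sylstead. Fails.
  (d) The operative events occurred in Sylstead, which satisfies one of the alternatives. Met.
  (e) The plaintiff resides in Corholm, not Sylstead. The proviso rescues it, though: the amount in controversy is 112,500 dollars, which meets the 10,000 dollars floor. Met.
  → Not every requirement is met — no jurisdiction.
The Civil Court of Corholm:
  (a) The claim does not concern real property; the claim is a contract claim, not a tort claim; no defendant resides in Corholm (they reside in Sylstead, Ravley) — every alternative fails. Not satisfied.
  (b) The operative events occurred in Sylstead, so one alternative holds. The carve-out does not apply: the claim does not concern real property. Satisfied.
  (c) The plaintiff resides in Corholm, so this disjunct is met. Satisfied.
  (d) No defendant is a corporation. The proviso rescues it, though: the claim is a contract claim. Condition met.
  → No jurisdiction.
The Zeffield District Court:
  (a) The operative events occurred in Sylstead, not Zeffield; no such written consent has been filed — no alternative holds. But the amount in controversy is $112,500, which meets the USD 50,000 floor, and the 'unless' clause therefore excuses the requirement. Satisfied.
  (b) The claim is a contract claim, not an employment claim — that alternative is enough. Condition met.
  (c) The claim is a contract claim, not a tort claim; no defendant resides in Zeffield (they reside in Sylstead, Ravley) — no alternative holds. Fails.
  (d) The amount in controversy is USD 112,500, which meets the 25,000 dollars floor. Condition met.
  → No jurisdiction.
No court satisfies all of its conditions.

0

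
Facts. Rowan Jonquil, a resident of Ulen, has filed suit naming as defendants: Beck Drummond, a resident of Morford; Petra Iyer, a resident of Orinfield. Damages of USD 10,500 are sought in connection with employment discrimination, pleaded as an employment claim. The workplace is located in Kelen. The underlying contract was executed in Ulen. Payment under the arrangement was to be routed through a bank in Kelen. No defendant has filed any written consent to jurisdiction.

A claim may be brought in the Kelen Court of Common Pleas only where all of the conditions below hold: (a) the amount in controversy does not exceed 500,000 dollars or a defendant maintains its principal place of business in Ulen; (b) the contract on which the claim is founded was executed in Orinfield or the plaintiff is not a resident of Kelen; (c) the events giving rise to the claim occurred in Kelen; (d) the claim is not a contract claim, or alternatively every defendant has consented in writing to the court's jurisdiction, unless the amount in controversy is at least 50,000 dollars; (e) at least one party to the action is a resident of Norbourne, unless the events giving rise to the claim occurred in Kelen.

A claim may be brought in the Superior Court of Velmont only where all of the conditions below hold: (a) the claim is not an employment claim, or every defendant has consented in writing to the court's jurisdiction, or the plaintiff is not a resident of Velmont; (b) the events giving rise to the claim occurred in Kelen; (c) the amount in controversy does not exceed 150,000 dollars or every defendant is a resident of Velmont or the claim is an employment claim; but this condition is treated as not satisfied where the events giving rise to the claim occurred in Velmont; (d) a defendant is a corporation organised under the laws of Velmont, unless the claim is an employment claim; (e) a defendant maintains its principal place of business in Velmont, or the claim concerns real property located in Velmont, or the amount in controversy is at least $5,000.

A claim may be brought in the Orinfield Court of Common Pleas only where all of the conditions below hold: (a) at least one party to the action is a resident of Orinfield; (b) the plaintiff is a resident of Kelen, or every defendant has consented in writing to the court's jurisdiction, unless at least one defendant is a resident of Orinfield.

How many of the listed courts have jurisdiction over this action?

The Kelen Court of Common Pleas:
  (a) The amount in controversy is 10,500 dollars, within the USD 500,000 ceiling, which satisfies one of the alternatives. Met.
  (b) The plaintiff resides in Ulen, which is not Kelen — that alternative is enough. Met.
  (c) The operative events occurred in Kelen. Satisfied.
  (d) The claim is an employment claim, not a contract claim — that alternative is enough. Satisfied.
  (e) No party resides in Norbourne. The proviso rescues it, though: the operative events occurred in Kelen. Satisfied.
  → All conditions met; jurisdiction exists.
The Superior Court of Velmont:
  (a) The plaintiff resides in Ulen, which is not Velmont, which satisfies one of the alternatives. Satisfied.
  (b) The operative events occurred in Kelen. Condition met.
  (c) The amount in controversy is USD 10,500, within the 150,000 dollars ceiling — that alternative is enough. The exception is not triggered, since the operative events occurred in Kelen, not Velmont. Satisfied.
  (d) No defendant is a corporation. The proviso rescues it, though: the claim is an employment claim. Met.
  (e) The amount in controversy is $10,500, which meets the 5,000 dollars floor, which satisfies one of the alternatives. Condition met.
  → Every requirement is satisfied — jurisdiction.
The Orinfield Court of Common Pleas:
  (a) Petra Iyer resides in Orinfield. Condition met.
  (b) The plaintiff resides in Ulen, not Kelen; no such written consent has been filed — no alternative holds. But Petra Iyer resides in Orinfield, and the 'unless' clause therefore excuses the requirement. Condition met.
  → Jurisdiction lies.
Courts with jurisdiction: the Kelen Court of Common Pleas, the Superior Court of Velmont, the Orinfield Court of Common Pleas — 3 in total.

3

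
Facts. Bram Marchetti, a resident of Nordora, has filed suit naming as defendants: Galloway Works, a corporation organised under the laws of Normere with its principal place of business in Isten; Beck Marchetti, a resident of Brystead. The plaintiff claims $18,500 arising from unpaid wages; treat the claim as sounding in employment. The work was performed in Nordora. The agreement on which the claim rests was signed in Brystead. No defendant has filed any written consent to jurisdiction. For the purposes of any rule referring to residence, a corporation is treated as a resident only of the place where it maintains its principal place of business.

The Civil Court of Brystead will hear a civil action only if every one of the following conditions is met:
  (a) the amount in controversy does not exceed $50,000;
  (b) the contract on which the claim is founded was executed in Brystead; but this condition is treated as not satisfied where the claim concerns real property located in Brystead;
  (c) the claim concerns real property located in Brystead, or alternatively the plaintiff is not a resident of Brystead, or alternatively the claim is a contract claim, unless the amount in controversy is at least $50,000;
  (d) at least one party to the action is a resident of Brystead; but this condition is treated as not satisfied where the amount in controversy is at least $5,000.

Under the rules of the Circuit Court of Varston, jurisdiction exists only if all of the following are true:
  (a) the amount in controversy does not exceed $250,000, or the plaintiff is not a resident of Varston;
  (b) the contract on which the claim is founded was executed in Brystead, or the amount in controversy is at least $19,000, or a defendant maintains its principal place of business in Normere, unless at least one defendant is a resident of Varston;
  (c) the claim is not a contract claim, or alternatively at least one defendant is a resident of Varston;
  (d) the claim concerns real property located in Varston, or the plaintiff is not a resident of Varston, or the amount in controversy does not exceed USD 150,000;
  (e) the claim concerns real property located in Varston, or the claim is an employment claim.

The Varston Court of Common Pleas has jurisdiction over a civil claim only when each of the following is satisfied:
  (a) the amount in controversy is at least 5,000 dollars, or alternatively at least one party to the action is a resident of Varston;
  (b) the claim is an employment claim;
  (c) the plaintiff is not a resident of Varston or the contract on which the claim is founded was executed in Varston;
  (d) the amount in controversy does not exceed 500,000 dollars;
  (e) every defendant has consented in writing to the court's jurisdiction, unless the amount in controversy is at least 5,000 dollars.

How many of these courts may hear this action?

2

The Civil Court of Brystead:
  (a) The amount in controversy is $18,500, within the USD 50,000 ceiling. Condition met.
  (b) The contract was executed in Brystead. And the carve-out is inapplicable — the claim does not concern real property. Condition met.
  (c) The plaintiff resides in Nordora, which is not Brystead, which satisfies one of the alternatives. Met.
  (d) Beck Marchetti resides in Brystead. However, the amount in controversy is 18,500 dollars, which meets the 5,000 dollars floor, which falls within the stated exception and so defeats the condition. Condition not met.
  → The court lacks jurisdiction.
The Circuit Court of Varston:
  (a) The amount in controversy is 18,500 dollars, within the $250,000 ceiling, which satisfies one of the alternatives. Satisfied.
  (b) The contract was executed in Brystead, so this disjunct is met. Condition met.
  (c) The claim is an employment claim, not a contract claim — that alternative is enough. Satisfied.
  (d) The plaintiff resides in Nordora, which is not Varston, so this disjunct is met. Satisfied.
  (e) The claim is an employment claim, which satisfies one of the alternatives. Met.
  → Jurisdiction lies.
The Varston Court of Common Pleas:
  (a) The amount in controversy is USD 18,500, which meets the USD 5,000 floor, which satisfies one of the alternatives. Satisfied.
  (b) The claim is an employment claim. Met.
  (c) The plaintiff resides in Nordora, which is not Varston — that alternative is enough. Met.
  (d) The amount in controversy is $18,500, within the $500,000 ceiling. Condition met.
  (e) No such written consent has been filed. But the amount in controversy is 18,500 dollars, which meets the $5,000 floor, and the 'unless' clause therefore excuses the requirement. Met.
  → Every requirement is satisfied — jurisdiction.
Courts with jurisdiction: the Circuit Court of Varston, the Varston Court of Common Pleas — 2 in total.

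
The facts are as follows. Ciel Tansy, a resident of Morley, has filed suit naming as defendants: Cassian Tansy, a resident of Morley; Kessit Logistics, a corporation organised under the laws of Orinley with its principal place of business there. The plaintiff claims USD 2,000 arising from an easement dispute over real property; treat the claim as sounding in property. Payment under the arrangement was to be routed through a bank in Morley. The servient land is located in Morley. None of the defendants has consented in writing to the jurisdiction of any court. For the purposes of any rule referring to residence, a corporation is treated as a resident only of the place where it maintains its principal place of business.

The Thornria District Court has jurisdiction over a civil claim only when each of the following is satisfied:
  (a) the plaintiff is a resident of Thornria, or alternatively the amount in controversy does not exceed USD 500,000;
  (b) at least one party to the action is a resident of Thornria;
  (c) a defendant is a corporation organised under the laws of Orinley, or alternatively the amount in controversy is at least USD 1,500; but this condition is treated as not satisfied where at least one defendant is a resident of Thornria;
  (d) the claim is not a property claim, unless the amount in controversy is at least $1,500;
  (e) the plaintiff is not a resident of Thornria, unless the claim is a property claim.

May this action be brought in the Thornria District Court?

No

The Thornria District Court:
  (a) The amount in controversy is USD 2,000, within the 500,000 dollars ceiling, which satisfies one of the alternatives. Met.
  (b) No party resides in Thornria. Condition not met.
  (c) Kessit Logistics is organised under the laws of Orinley, so one alternative holds. The carve-out does not apply: no defendant resides in Thornria (they reside in Morley, Orinley). Condition met.
  (d) The claim is a property claim. The proviso rescues it, though: the amount in controversy is USD 2,000, which meets the $1,500 floor. Condition met.
  (e) The plaintiff resides in Morley, which is not Thornria. Met.
  → No jurisdiction.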